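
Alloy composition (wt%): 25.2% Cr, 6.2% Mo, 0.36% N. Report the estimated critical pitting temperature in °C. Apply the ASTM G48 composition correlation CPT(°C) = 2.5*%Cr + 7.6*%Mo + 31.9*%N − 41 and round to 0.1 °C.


Apply the ASTM G48 empirical CPT estimate: CPT(°C) = 2.5*%Cr + 7.6*%Mo + 31.9*%N − 41
2.5*25.2 = 63; 7.6*6.2 = 47.12; 31.9*0.36 = 11.484
CPT = 63 + 47.12 + 11.484 − 41 = 80.604 °C
Rounded to 0.1 °C: CPT ≈ 80.6 °C

80.6 °C


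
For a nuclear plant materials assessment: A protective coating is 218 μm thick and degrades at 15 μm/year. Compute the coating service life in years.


Service life = thickness / degradation rate
Life = 218 / 15 = 14.5 years

14.5 years


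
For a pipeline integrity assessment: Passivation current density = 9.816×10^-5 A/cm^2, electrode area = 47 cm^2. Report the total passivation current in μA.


I = i_pass * A, then convert A → μA (×10^6)
I = 9.816×10^-5 * 47 * 10^6 = 4613.52 μA

4613.52 μA


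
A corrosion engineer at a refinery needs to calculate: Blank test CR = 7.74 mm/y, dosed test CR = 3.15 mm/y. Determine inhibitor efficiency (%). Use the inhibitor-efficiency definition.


Apply the inhibitor-efficiency definition: IE = (CR_blank − CR_inh)/CR_blank × 100
IE = (7.74 − 3.15) / 7.74 × 100
IE = 4.59 / 7.74 × 100 = 59.3 %

59.3 %


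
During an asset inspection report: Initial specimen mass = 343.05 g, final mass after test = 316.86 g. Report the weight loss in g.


Weight loss = initial − final
WL = 343.05 − 316.86 = 26.19 g

26.19 g


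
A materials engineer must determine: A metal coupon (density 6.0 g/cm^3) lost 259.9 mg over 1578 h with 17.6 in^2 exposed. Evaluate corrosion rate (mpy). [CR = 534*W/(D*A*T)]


Apply the mpy weight-loss relation: CR = 534 * W / (D * A * T)
Numerator: 534 * 259.9 = 138786.6
Denominator: 6.0 * 17.6 * 1578 = 166636.8
CR = 138786.6 / 166636.8 = 0.833 mpy

0.833 mpy


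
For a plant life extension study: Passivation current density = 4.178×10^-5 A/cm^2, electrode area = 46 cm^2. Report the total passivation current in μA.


I = i_pass * A, then convert A → μA (×10^6)
I = 4.178×10^-5 * 46 * 10^6 = 1921.88 μA

1921.88 μA


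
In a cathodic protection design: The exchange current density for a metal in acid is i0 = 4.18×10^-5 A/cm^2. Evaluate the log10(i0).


i0 = 4.18×10^-5 A/cm^2
log10(i0) = -4.379

-4.379


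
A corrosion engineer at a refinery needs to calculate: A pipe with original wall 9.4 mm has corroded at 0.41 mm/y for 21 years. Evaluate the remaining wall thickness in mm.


Remaining wall = original − CR × time
t = 9.4 − 0.41*21 = 9.4 − 8.61 = 0.79 mm

0.79 mm


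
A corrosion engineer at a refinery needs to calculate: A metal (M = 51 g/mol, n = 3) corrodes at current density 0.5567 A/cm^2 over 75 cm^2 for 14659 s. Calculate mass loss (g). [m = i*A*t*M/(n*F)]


Apply Faraday's law: m = i*A*t*M / (n*F)
Total charge passed Q = i*A*t = 0.5567*75*14659 = 612049.8975 C
m = Q*M/(n*F) = 612049.8975*51/(3*96485) = 107.83902 g

107.83902 g


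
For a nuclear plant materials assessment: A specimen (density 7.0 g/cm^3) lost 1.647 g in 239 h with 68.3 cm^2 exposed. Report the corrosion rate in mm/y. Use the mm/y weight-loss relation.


Apply the mm/y weight-loss relation: CR = 87600 * W / (D * A * T)
Numerator: 87600 * 1.647 = 144277.2
Denominator: 7.0 * 68.3 * 239 = 114265.9
CR = 144277.2 / 114265.9 = 1.26264 mm/y

1.26264 mm/y


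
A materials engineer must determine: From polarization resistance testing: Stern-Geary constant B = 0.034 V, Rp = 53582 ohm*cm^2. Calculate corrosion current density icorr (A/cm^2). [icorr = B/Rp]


Apply the Stern-Geary relation: icorr = B / Rp
icorr = 0.034 / 53582 = 6.345×10^-7 A/cm^2

6.345×10^-7 A/cm^2


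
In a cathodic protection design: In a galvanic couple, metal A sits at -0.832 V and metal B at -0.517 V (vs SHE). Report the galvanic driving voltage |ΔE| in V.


Driving voltage is the absolute potential difference.
|ΔE| = |-0.832 − (-0.517)| = 0.315 V

0.315 V


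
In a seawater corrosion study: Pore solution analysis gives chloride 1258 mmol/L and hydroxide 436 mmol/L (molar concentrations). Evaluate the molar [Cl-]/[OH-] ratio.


Threshold parameter = [Cl-] / [OH-] (molar basis; both in mmol/L, so units cancel)
Ratio = 1258 / 436 = 2.89

2.89


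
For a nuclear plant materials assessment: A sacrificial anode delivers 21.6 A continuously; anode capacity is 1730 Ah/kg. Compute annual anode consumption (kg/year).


Annual consumption = current * hours per year / capacity
Rate = 21.6 * 8760 / 1730 = 109.4 kg/year

109.4 kg/year


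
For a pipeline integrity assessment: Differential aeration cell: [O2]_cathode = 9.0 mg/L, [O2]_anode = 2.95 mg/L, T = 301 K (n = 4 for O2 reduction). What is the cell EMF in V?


Apply the Nernst concentration-cell relation: E = (RT/nF)*ln(C_cathode/C_anode)
RT/nF = 8.314*301/(4*96485) = 0.0064842 V
ln(9.0/2.95) = 1.11542
E = 0.0064842 * 1.11542 = 0.00723 V

0.00723 V


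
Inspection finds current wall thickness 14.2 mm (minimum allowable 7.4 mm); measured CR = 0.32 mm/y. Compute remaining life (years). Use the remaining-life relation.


Apply the remaining-life relation: RL = (t_current − t_min) / CR
RL = (14.2 − 7.4) / 0.32 = 6.8 / 0.32 = 21.3 years

21.3 years


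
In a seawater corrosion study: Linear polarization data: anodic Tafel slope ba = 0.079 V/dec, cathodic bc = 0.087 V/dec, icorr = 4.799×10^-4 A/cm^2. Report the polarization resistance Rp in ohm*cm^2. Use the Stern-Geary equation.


Apply the Stern-Geary equation: Rp = ba*bc / (2.303*icorr*(ba+bc))
ba*bc = 0.079*0.087 = 0.006873
ba+bc = 0.166; 2.303*icorr*(ba+bc) = 2.303*4.799×10^-4*0.166 = 1.8346481×10^-4
Rp = 0.006873 / 1.8346481×10^-4 = 37.46 ohm*cm^2

37.46 ohm*cm^2


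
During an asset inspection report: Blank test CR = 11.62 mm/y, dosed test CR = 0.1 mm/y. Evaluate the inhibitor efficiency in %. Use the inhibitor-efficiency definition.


Apply the inhibitor-efficiency definition: IE = (CR_blank − CR_inh)/CR_blank × 100
IE = (11.62 − 0.1) / 11.62 × 100
IE = 11.52 / 11.62 × 100 = 99.1 %

99.1 %


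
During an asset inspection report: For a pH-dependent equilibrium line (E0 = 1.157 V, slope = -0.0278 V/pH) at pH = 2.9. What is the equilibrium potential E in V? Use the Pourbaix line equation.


Apply the Pourbaix line equation: E = E0 + slope*pH
E = 1.157 + (-0.0278)*2.9 = 1.157 + (-0.08062) = 1.07638 V
Rounded to 3 decimal places: E = 1.076 V

1.076 V


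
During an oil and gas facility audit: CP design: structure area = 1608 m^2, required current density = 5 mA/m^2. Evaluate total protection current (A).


I = area * current density, then convert mA → A (÷1000)
I = 1608 * 5 / 1000 = 8.04 A

8.04 A


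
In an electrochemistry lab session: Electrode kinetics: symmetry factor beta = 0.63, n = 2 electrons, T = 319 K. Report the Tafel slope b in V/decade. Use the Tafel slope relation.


Apply the Tafel slope relation: b = 2.303*R*T/(beta*n*F)
Numerator: 2.303 * 8.314 * 319 = 6107.94
Denominator: 0.63 * 2 * 96485 = 121571.1
b = 6107.94 / 121571.1 = 0.0502 V/decade

0.0502 V/decade


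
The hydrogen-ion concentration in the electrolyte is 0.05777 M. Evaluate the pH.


pH = −log10[H+]
pH = −log10(0.05777) = 1.24

1.24


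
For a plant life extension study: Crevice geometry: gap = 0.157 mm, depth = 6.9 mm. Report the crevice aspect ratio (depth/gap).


Aspect ratio = depth / gap
Ratio = 6.9 / 0.157 = 43.9

43.9


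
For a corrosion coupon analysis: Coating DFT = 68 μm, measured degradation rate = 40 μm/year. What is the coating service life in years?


Service life = thickness / degradation rate
Life = 68 / 40 = 1.7 years

1.7 years


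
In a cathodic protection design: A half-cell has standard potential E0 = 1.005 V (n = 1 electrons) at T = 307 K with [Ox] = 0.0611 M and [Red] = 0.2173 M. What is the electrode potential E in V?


Apply the Nernst equation: E = E0 + (RT/nF)*ln([Ox]/[Red])
Step 1: RT/nF = 8.314*307/(1*96485) = 0.02645383 V
Step 2: [Ox]/[Red] = 0.0611/0.2173 = 0.281178
Step 3: ln(0.281178) = -1.268767
Step 4: correction = 0.02645383 * -1.268767 = -0.034 V
E = 1.005 + -0.034 = 0.971 V

0.971 V


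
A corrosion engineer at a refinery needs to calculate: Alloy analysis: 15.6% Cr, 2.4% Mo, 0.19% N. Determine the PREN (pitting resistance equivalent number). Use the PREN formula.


Apply the PREN formula: PREN = Cr + 3.3*Mo + 16*N
PREN = 15.6 + 3.3*2.4 + 16*0.19
PREN = 15.6 + 7.92 + 3.04 = 26.56

26.56


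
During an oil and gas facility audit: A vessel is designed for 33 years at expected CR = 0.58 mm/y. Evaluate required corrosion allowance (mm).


Corrosion allowance = CR × design life
CA = 0.58 * 33 = 19.14 mm

19.14 mm


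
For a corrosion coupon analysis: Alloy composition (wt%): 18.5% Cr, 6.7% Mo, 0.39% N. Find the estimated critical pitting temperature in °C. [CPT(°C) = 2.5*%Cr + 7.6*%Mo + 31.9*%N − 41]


Apply the ASTM G48 empirical CPT estimate: CPT(°C) = 2.5*%Cr + 7.6*%Mo + 31.9*%N − 41
2.5*18.5 = 46.25; 7.6*6.7 = 50.92; 31.9*0.39 = 12.441
CPT = 46.25 + 50.92 + 12.441 − 41 = 68.611 °C
Rounded to 0.1 °C: CPT ≈ 68.6 °C

68.6 °C


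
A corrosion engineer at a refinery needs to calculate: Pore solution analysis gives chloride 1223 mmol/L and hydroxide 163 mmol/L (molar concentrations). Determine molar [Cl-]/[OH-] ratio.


Threshold parameter = [Cl-] / [OH-] (molar basis; both in mmol/L, so units cancel)
Ratio = 1223 / 163 = 7.5

7.5


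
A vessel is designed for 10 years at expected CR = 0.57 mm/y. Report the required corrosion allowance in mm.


Corrosion allowance = CR × design life
CA = 0.57 * 10 = 5.7 mm

5.7 mm


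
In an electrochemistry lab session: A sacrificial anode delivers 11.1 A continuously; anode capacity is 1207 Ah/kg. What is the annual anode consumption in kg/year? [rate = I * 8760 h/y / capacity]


Annual consumption = current * hours per year / capacity
Rate = 11.1 * 8760 / 1207 = 80.6 kg/year

80.6 kg/year


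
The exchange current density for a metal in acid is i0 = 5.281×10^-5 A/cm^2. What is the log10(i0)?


i0 = 5.281×10^-5 A/cm^2
log10(i0) = -4.277

-4.277


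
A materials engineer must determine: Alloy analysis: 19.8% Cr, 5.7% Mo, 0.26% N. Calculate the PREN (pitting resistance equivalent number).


Apply the PREN formula: PREN = Cr + 3.3*Mo + 16*N
PREN = 19.8 + 3.3*5.7 + 16*0.26
PREN = 19.8 + 18.81 + 4.16 = 42.77

42.77


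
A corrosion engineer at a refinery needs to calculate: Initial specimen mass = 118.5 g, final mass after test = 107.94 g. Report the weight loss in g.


Weight loss = initial − final
WL = 118.5 − 107.94 = 10.56 g

10.56 g


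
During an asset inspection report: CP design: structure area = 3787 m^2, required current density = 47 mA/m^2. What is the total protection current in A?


I = area * current density, then convert mA → A (÷1000)
I = 3787 * 47 / 1000 = 177.99 A

177.99 A


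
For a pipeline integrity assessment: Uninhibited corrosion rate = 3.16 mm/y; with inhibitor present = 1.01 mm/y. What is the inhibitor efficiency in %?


Apply the inhibitor-efficiency definition: IE = (CR_blank − CR_inh)/CR_blank × 100
IE = (3.16 − 1.01) / 3.16 × 100
IE = 2.15 / 3.16 × 100 = 68.0 %

68.0 %


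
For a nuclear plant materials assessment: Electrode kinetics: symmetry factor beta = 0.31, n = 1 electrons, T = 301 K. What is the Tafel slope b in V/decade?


Apply the Tafel slope relation: b = 2.303*R*T/(beta*n*F)
Numerator: 2.303 * 8.314 * 301 = 5763.29
Denominator: 0.31 * 1 * 96485 = 29910.35
b = 5763.29 / 29910.35 = 0.1927 V/decade

0.1927 V/decade


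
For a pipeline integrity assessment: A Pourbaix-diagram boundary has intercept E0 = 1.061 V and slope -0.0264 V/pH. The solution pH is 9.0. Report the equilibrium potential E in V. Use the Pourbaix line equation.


Apply the Pourbaix line equation: E = E0 + slope*pH
E = 1.061 + (-0.0264)*9.0 = 1.061 + (-0.2376) = 0.8234 V
Rounded to 3 decimal places: E = 0.823 V

0.823 V


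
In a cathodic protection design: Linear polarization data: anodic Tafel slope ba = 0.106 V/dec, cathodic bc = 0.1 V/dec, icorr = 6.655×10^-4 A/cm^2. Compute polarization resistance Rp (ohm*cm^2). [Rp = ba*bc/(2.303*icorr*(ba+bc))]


Apply the Stern-Geary equation: Rp = ba*bc / (2.303*icorr*(ba+bc))
ba*bc = 0.106*0.1 = 0.0106
ba+bc = 0.206; 2.303*icorr*(ba+bc) = 2.303*6.655×10^-4*0.206 = 3.1572518×10^-4
Rp = 0.0106 / 3.1572518×10^-4 = 33.6 ohm*cm^2

33.6 ohm*cm^2


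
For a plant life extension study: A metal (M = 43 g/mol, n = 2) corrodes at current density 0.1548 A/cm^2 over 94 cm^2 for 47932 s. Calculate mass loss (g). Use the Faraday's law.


Apply Faraday's law: m = i*A*t*M / (n*F)
Total charge passed Q = i*A*t = 0.1548*94*47932 = 697468.1184 C
m = Q*M/(n*F) = 697468.1184*43/(2*96485) = 155.419 g

155.419 g


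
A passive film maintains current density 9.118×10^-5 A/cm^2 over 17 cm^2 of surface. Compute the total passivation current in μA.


I = i_pass * A, then convert A → μA (×10^6)
I = 9.118×10^-5 * 17 * 10^6 = 1550.06 μA

1550.06 μA


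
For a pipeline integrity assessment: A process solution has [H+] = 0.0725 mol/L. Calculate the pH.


pH = −log10[H+]
pH = −log10(0.0725) = 1.14

1.14


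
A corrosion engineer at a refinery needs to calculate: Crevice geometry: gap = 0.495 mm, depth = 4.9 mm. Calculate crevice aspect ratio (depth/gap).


Aspect ratio = depth / gap
Ratio = 4.9 / 0.495 = 9.9

9.9


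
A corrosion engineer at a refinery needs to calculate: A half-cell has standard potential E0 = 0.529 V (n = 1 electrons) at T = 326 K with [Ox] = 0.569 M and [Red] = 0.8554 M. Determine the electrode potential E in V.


Apply the Nernst equation: E = E0 + (RT/nF)*ln([Ox]/[Red])
Step 1: RT/nF = 8.314*326/(1*96485) = 0.02809104 V
Step 2: [Ox]/[Red] = 0.569/0.8554 = 0.665186
Step 3: ln(0.665186) = -0.407689
Step 4: correction = 0.02809104 * -0.407689 = -0.011 V
E = 0.529 + -0.011 = 0.518 V

0.518 V


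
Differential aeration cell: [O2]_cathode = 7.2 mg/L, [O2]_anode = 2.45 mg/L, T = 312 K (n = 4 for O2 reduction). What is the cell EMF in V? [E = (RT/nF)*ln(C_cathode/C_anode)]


Apply the Nernst concentration-cell relation: E = (RT/nF)*ln(C_cathode/C_anode)
RT/nF = 8.314*312/(4*96485) = 0.00672117 V
ln(7.2/2.45) = 1.07799
E = 0.00672117 * 1.07799 = 0.00725 V

0.00725 V


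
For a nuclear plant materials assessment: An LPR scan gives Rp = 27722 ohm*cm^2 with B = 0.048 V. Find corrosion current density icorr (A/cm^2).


Apply the Stern-Geary relation: icorr = B / Rp
icorr = 0.048 / 27722 = 1.731×10^-6 A/cm^2

1.731×10^-6 A/cm^2


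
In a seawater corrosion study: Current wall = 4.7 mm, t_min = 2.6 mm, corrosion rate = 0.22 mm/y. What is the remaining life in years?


Apply the remaining-life relation: RL = (t_current − t_min) / CR
RL = (4.7 − 2.6) / 0.22 = 2.1 / 0.22 = 9.5 years

9.5 years


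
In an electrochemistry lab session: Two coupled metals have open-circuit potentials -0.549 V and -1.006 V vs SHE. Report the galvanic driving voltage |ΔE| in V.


Driving voltage is the absolute potential difference.
|ΔE| = |-0.549 − (-1.006)| = 0.457 V

0.457 V


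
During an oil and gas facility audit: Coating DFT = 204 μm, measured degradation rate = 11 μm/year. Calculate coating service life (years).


Service life = thickness / degradation rate
Life = 204 / 11 = 18.5 years

18.5 years


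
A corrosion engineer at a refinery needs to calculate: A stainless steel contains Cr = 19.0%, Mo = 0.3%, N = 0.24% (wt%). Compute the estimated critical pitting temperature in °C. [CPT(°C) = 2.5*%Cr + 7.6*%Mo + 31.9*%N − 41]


Apply the ASTM G48 empirical CPT estimate: CPT(°C) = 2.5*%Cr + 7.6*%Mo + 31.9*%N − 41
2.5*19.0 = 47.5; 7.6*0.3 = 2.28; 31.9*0.24 = 7.656
CPT = 47.5 + 2.28 + 7.656 − 41 = 16.436 °C
Rounded to 0.1 °C: CPT ≈ 16.4 °C

16.4 °C


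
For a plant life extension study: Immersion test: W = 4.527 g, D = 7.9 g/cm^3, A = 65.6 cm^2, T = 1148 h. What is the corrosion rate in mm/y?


Apply the mm/y weight-loss relation: CR = 87600 * W / (D * A * T)
Numerator: 87600 * 4.527 = 396565.2
Denominator: 7.9 * 65.6 * 1148 = 594939.52
CR = 396565.2 / 594939.52 = 0.666564 mm/y

0.666564 mm/y


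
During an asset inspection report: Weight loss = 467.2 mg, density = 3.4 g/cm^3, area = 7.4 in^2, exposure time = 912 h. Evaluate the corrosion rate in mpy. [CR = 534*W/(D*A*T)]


Apply the mpy weight-loss relation: CR = 534 * W / (D * A * T)
Numerator: 534 * 467.2 = 249484.8
Denominator: 3.4 * 7.4 * 912 = 22945.92
CR = 249484.8 / 22945.92 = 10.87273 mpy

10.87273 mpy


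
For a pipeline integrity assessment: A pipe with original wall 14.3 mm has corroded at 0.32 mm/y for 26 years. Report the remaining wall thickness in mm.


Remaining wall = original − CR × time
t = 14.3 − 0.32*26 = 14.3 − 8.32 = 5.98 mm

5.98 mm


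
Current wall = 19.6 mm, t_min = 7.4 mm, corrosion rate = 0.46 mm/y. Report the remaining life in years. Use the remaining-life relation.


Apply the remaining-life relation: RL = (t_current − t_min) / CR
RL = (19.6 − 7.4) / 0.46 = 12.2 / 0.46 = 26.5 years

26.5 years


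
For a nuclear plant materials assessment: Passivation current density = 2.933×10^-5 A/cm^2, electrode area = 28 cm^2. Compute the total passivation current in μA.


I = i_pass * A, then convert A → μA (×10^6)
I = 2.933×10^-5 * 28 * 10^6 = 821.24 μA

821.24 μA


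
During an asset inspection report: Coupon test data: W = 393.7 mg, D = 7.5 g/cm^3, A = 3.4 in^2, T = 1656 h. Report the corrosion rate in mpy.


Apply the mpy weight-loss relation: CR = 534 * W / (D * A * T)
Numerator: 534 * 393.7 = 210235.8
Denominator: 7.5 * 3.4 * 1656 = 42228.0
CR = 210235.8 / 42228.0 = 4.97859 mpy

4.97859 mpy


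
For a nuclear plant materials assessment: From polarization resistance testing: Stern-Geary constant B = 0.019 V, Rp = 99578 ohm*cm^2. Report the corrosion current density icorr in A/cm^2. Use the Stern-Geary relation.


Apply the Stern-Geary relation: icorr = B / Rp
icorr = 0.019 / 99578 = 1.908×10^-7 A/cm^2

1.908×10^-7 A/cm^2


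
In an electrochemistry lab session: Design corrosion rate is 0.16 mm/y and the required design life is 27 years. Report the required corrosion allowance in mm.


Corrosion allowance = CR × design life
CA = 0.16 * 27 = 4.32 mm

4.32 mm


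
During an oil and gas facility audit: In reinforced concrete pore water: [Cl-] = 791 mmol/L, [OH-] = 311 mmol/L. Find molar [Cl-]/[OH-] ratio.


Threshold parameter = [Cl-] / [OH-] (molar basis; both in mmol/L, so units cancel)
Ratio = 791 / 311 = 2.54

2.54


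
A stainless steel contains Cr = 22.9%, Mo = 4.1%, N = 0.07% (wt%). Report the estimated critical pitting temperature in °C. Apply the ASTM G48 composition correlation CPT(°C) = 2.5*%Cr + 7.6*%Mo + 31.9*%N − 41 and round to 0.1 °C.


Apply the ASTM G48 empirical CPT estimate: CPT(°C) = 2.5*%Cr + 7.6*%Mo + 31.9*%N − 41
2.5*22.9 = 57.25; 7.6*4.1 = 31.16; 31.9*0.07 = 2.233
CPT = 57.25 + 31.16 + 2.233 − 41 = 49.643 °C
Rounded to 0.1 °C: CPT ≈ 49.6 °C

49.6 °C


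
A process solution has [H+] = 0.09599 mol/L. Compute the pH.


pH = −log10[H+]
pH = −log10(0.09599) = 1.02

1.02


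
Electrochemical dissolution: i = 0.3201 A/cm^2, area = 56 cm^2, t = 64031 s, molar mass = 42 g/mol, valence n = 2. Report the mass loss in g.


Apply Faraday's law: m = i*A*t*M / (n*F)
Total charge passed Q = i*A*t = 0.3201*56*64031 = 1147794.0936 C
m = Q*M/(n*F) = 1147794.0936*42/(2*96485) = 249.8179 g

249.8179 g


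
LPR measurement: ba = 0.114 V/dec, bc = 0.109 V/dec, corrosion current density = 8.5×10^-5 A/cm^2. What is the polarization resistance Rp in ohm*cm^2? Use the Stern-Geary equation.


Apply the Stern-Geary equation: Rp = ba*bc / (2.303*icorr*(ba+bc))
ba*bc = 0.114*0.109 = 0.012426
ba+bc = 0.223; 2.303*icorr*(ba+bc) = 2.303*8.5×10^-5*0.223 = 4.3653365×10^-5
Rp = 0.012426 / 4.3653365×10^-5 = 284.7 ohm*cm^2

284.7 ohm*cm^2


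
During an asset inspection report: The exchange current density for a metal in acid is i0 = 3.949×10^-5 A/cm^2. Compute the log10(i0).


i0 = 3.949×10^-5 A/cm^2
log10(i0) = -4.404

-4.404


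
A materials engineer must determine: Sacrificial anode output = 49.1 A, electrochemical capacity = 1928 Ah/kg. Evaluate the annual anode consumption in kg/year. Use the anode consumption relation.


Annual consumption = current * hours per year / capacity
Rate = 49.1 * 8760 / 1928 = 223.1 kg/year

223.1 kg/year


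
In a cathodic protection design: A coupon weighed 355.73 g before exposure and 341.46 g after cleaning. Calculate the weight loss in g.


Weight loss = initial − final
WL = 355.73 − 341.46 = 14.27 g

14.27 g


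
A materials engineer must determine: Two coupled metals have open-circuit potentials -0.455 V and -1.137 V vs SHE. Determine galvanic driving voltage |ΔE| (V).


Driving voltage is the absolute potential difference.
|ΔE| = |-0.455 − (-1.137)| = 0.682 V

0.682 V


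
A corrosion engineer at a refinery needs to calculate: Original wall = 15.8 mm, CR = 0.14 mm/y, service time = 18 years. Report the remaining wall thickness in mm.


Remaining wall = original − CR × time
t = 15.8 − 0.14*18 = 15.8 − 2.52 = 13.28 mm

13.28 mm


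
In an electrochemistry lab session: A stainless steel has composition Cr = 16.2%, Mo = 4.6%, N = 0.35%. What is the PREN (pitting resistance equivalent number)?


Apply the PREN formula: PREN = Cr + 3.3*Mo + 16*N
PREN = 16.2 + 3.3*4.6 + 16*0.35
PREN = 16.2 + 15.18 + 5.6 = 36.98

36.98


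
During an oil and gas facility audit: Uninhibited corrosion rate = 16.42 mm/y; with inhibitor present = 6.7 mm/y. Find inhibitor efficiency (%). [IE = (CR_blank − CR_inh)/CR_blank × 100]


Apply the inhibitor-efficiency definition: IE = (CR_blank − CR_inh)/CR_blank × 100
IE = (16.42 − 6.7) / 16.42 × 100
IE = 9.72 / 16.42 × 100 = 59.2 %

59.2 %


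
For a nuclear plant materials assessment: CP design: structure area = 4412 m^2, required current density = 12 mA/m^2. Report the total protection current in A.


I = area * current density, then convert mA → A (÷1000)
I = 4412 * 12 / 1000 = 52.94 A

52.94 A


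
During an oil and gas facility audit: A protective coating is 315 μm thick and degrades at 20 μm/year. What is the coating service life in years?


Service life = thickness / degradation rate
Life = 315 / 20 = 15.8 years

15.8 years


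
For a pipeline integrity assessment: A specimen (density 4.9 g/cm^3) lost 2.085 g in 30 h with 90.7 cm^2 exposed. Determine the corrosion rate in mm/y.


Apply the mm/y weight-loss relation: CR = 87600 * W / (D * A * T)
Numerator: 87600 * 2.085 = 182646.0
Denominator: 4.9 * 90.7 * 30 = 13332.9
CR = 182646.0 / 13332.9 = 13.6989 mm/y

13.6989 mm/y


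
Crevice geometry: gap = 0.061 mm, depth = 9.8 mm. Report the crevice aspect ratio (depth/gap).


Aspect ratio = depth / gap
Ratio = 9.8 / 0.061 = 160.7

160.7


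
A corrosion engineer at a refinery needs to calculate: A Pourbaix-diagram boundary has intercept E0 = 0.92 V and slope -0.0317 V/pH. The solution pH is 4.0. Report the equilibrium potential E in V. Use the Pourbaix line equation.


Apply the Pourbaix line equation: E = E0 + slope*pH
E = 0.92 + (-0.0317)*4.0 = 0.92 + (-0.1268) = 0.7932 V
Rounded to 3 decimal places: E = 0.793 V

0.793 V


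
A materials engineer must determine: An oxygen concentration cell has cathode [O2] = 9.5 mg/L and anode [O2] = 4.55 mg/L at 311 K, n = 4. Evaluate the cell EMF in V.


Apply the Nernst concentration-cell relation: E = (RT/nF)*ln(C_cathode/C_anode)
RT/nF = 8.314*311/(4*96485) = 0.00669963 V
ln(9.5/4.55) = 0.73616
E = 0.00669963 * 0.73616 = 0.00493 V

0.00493 V


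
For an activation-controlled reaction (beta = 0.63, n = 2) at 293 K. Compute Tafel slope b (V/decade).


Apply the Tafel slope relation: b = 2.303*R*T/(beta*n*F)
Numerator: 2.303 * 8.314 * 293 = 5610.11
Denominator: 0.63 * 2 * 96485 = 121571.1
b = 5610.11 / 121571.1 = 0.0461 V/decade

0.0461 V/decade


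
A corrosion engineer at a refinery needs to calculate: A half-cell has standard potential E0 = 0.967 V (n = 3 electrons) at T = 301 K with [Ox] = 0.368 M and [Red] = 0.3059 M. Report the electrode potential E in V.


Apply the Nernst equation: E = E0 + (RT/nF)*ln([Ox]/[Red])
Step 1: RT/nF = 8.314*301/(3*96485) = 0.00864561 V
Step 2: [Ox]/[Red] = 0.368/0.3059 = 1.203008
Step 3: ln(1.203008) = 0.184825
Step 4: correction = 0.00864561 * 0.184825 = 0.0016 V
E = 0.967 + 0.0016 = 0.9686 V

0.9686 V


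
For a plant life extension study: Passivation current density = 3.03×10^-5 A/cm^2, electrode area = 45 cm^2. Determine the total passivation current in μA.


I = i_pass * A, then convert A → μA (×10^6)
I = 3.03×10^-5 * 45 * 10^6 = 1363.5 μA

1363.5 μA


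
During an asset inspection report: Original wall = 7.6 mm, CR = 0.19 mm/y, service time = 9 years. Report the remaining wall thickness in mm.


Remaining wall = original − CR × time
t = 7.6 − 0.19*9 = 7.6 − 1.71 = 5.89 mm

5.89 mm


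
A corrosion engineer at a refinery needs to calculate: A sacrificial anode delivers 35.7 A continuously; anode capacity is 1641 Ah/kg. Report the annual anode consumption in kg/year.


Annual consumption = current * hours per year / capacity
Rate = 35.7 * 8760 / 1641 = 190.6 kg/year

190.6 kg/year


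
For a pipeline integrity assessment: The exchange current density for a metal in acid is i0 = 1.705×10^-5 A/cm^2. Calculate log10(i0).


i0 = 1.705×10^-5 A/cm^2
log10(i0) = -4.768

-4.768


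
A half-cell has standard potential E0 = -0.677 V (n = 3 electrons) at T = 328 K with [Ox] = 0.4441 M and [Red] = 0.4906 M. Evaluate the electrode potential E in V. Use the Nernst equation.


Apply the Nernst equation: E = E0 + (RT/nF)*ln([Ox]/[Red])
Step 1: RT/nF = 8.314*328/(3*96485) = 0.00942113 V
Step 2: [Ox]/[Red] = 0.4441/0.4906 = 0.905218
Step 3: ln(0.905218) = -0.099579
Step 4: correction = 0.00942113 * -0.099579 = -0.001 V
E = -0.677 + -0.001 = -0.678 V

-0.678 V


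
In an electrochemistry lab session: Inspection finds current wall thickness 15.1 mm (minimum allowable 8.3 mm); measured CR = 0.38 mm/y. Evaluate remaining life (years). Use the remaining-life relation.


Apply the remaining-life relation: RL = (t_current − t_min) / CR
RL = (15.1 − 8.3) / 0.38 = 6.8 / 0.38 = 17.9 years

17.9 years


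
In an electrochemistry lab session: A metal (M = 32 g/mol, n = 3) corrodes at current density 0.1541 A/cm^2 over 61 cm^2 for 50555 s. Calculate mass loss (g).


Apply Faraday's law: m = i*A*t*M / (n*F)
Total charge passed Q = i*A*t = 0.1541*61*50555 = 475222.0555 C
m = Q*M/(n*F) = 475222.0555*32/(3*96485) = 52.537 g

52.537 g


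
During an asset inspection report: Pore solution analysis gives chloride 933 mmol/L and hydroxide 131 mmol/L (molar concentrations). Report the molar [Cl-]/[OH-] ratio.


Threshold parameter = [Cl-] / [OH-] (molar basis; both in mmol/L, so units cancel)
Ratio = 933 / 131 = 7.12

7.12


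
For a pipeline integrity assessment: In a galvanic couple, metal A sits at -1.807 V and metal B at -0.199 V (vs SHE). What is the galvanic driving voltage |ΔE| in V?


Driving voltage is the absolute potential difference.
|ΔE| = |-1.807 − (-0.199)| = 1.608 V

1.608 V


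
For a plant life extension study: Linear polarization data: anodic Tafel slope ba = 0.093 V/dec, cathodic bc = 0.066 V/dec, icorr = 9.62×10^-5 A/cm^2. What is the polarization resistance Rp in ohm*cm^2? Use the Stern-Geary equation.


Apply the Stern-Geary equation: Rp = ba*bc / (2.303*icorr*(ba+bc))
ba*bc = 0.093*0.066 = 0.006138
ba+bc = 0.159; 2.303*icorr*(ba+bc) = 2.303*9.62×10^-5*0.159 = 3.5226227×10^-5
Rp = 0.006138 / 3.5226227×10^-5 = 174.2 ohm*cm^2

174.2 ohm*cm^2


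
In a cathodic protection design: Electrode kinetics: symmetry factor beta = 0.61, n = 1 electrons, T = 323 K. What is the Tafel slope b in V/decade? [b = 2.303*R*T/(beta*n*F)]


Apply the Tafel slope relation: b = 2.303*R*T/(beta*n*F)
Numerator: 2.303 * 8.314 * 323 = 6184.53
Denominator: 0.61 * 1 * 96485 = 58855.85
b = 6184.53 / 58855.85 = 0.1051 V/decade

0.1051 V/decade


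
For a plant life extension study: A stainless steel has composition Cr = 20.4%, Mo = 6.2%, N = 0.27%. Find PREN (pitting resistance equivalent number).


Apply the PREN formula: PREN = Cr + 3.3*Mo + 16*N
PREN = 20.4 + 3.3*6.2 + 16*0.27
PREN = 20.4 + 20.46 + 4.32 = 45.18

45.18


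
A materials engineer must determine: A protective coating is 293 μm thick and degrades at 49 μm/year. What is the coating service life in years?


Service life = thickness / degradation rate
Life = 293 / 49 = 6.0 years

6.0 years


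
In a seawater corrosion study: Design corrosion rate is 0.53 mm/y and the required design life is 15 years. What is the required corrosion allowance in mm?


Corrosion allowance = CR × design life
CA = 0.53 * 15 = 7.95 mm

7.95 mm


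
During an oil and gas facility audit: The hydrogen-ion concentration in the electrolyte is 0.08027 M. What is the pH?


pH = −log10[H+]
pH = −log10(0.08027) = 1.1

1.1


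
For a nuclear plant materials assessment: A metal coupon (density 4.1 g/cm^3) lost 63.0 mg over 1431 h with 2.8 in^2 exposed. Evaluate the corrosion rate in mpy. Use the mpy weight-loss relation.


Apply the mpy weight-loss relation: CR = 534 * W / (D * A * T)
Numerator: 534 * 63.0 = 33642.0
Denominator: 4.1 * 2.8 * 1431 = 16427.88
CR = 33642.0 / 16427.88 = 2.04786 mpy

2.04786 mpy


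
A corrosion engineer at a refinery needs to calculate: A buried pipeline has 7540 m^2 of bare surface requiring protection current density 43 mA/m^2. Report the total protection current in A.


I = area * current density, then convert mA → A (÷1000)
I = 7540 * 43 / 1000 = 324.22 A

324.22 A


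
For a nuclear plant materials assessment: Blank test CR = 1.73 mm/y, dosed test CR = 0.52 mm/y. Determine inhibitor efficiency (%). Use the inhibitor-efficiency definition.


Apply the inhibitor-efficiency definition: IE = (CR_blank − CR_inh)/CR_blank × 100
IE = (1.73 − 0.52) / 1.73 × 100
IE = 1.21 / 1.73 × 100 = 69.9 %

69.9 %


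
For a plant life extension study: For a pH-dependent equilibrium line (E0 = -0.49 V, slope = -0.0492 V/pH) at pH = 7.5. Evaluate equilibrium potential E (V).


Apply the Pourbaix line equation: E = E0 + slope*pH
E = -0.49 + (-0.0492)*7.5 = -0.49 + (-0.369) = -0.859 V
Rounded to 4 decimal places: E = -0.8590 V

-0.8590 V


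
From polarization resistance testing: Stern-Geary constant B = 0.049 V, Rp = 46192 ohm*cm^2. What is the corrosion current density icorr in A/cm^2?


Apply the Stern-Geary relation: icorr = B / Rp
icorr = 0.049 / 46192 = 1.061×10^-6 A/cm^2

1.061×10^-6 A/cm^2


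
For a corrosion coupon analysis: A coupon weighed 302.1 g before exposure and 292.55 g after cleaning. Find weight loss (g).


Weight loss = initial − final
WL = 302.1 − 292.55 = 9.55 g

9.55 g


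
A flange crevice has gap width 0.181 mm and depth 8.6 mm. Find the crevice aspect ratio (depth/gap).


Aspect ratio = depth / gap
Ratio = 8.6 / 0.181 = 47.5

47.5


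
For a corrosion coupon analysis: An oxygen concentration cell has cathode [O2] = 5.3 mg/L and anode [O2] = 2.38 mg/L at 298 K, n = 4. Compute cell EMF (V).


Apply the Nernst concentration-cell relation: E = (RT/nF)*ln(C_cathode/C_anode)
RT/nF = 8.314*298/(4*96485) = 0.00641958 V
ln(5.3/2.38) = 0.80061
E = 0.00641958 * 0.80061 = 0.00514 V

0.00514 V


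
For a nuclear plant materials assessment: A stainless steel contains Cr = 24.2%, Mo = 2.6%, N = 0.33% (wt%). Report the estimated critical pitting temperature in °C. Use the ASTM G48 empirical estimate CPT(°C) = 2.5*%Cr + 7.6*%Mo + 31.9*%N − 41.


Apply the ASTM G48 empirical CPT estimate: CPT(°C) = 2.5*%Cr + 7.6*%Mo + 31.9*%N − 41
2.5*24.2 = 60.5; 7.6*2.6 = 19.76; 31.9*0.33 = 10.527
CPT = 60.5 + 19.76 + 10.527 − 41 = 49.787 °C
Rounded to 0.1 °C: CPT ≈ 49.8 °C

49.8 °C


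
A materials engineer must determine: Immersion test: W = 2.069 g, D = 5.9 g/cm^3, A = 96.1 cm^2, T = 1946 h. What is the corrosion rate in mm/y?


Apply the mm/y weight-loss relation: CR = 87600 * W / (D * A * T)
Numerator: 87600 * 2.069 = 181244.4
Denominator: 5.9 * 96.1 * 1946 = 1103362.54
CR = 181244.4 / 1103362.54 = 0.16427 mm/y

0.16427 mm/y


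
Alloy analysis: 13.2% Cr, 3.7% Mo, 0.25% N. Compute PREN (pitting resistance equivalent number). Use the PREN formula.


Apply the PREN formula: PREN = Cr + 3.3*Mo + 16*N
PREN = 13.2 + 3.3*3.7 + 16*0.25
PREN = 13.2 + 12.21 + 4.0 = 29.41

29.41


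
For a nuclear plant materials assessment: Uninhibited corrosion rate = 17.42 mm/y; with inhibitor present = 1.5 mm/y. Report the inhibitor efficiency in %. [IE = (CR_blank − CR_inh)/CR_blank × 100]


Apply the inhibitor-efficiency definition: IE = (CR_blank − CR_inh)/CR_blank × 100
IE = (17.42 − 1.5) / 17.42 × 100
IE = 15.92 / 17.42 × 100 = 91.4 %

91.4 %


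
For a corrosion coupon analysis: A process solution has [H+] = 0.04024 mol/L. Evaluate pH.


pH = −log10[H+]
pH = −log10(0.04024) = 1.4

1.4


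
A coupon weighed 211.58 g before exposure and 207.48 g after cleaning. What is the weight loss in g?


Weight loss = initial − final
WL = 211.58 − 207.48 = 4.1 g

4.1 g


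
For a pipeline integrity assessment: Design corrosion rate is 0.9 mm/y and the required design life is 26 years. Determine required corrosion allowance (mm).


Corrosion allowance = CR × design life
CA = 0.9 * 26 = 23.4 mm

23.4 mm


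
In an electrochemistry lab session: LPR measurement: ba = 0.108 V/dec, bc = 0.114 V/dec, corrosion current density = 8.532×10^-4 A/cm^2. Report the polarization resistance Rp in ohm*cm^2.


Apply the Stern-Geary equation: Rp = ba*bc / (2.303*icorr*(ba+bc))
ba*bc = 0.108*0.114 = 0.012312
ba+bc = 0.222; 2.303*icorr*(ba+bc) = 2.303*8.532×10^-4*0.222 = 4.3621215×10^-4
Rp = 0.012312 / 4.3621215×10^-4 = 28.22 ohm*cm^2

28.22 ohm*cm^2


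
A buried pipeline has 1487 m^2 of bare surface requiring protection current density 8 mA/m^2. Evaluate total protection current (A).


I = area * current density, then convert mA → A (÷1000)
I = 1487 * 8 / 1000 = 11.9 A

11.9 A


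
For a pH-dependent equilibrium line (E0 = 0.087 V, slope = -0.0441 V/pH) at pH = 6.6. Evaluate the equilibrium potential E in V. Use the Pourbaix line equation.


Apply the Pourbaix line equation: E = E0 + slope*pH
E = 0.087 + (-0.0441)*6.6 = 0.087 + (-0.29106) = -0.20406 V
Rounded to 4 decimal places: E = -0.2041 V

-0.2041 V


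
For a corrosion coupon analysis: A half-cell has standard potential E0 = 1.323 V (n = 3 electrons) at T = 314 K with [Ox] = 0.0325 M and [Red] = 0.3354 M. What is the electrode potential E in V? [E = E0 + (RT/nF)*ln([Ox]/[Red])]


Apply the Nernst equation: E = E0 + (RT/nF)*ln([Ox]/[Red])
Step 1: RT/nF = 8.314*314/(3*96485) = 0.009019 V
Step 2: [Ox]/[Red] = 0.0325/0.3354 = 0.096899
Step 3: ln(0.096899) = -2.334086
Step 4: correction = 0.009019 * -2.334086 = -0.021 V
E = 1.323 + -0.021 = 1.302 V

1.302 V


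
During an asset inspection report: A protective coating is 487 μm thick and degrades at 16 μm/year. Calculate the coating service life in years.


Service life = thickness / degradation rate
Life = 487 / 16 = 30.4 years

30.4 years


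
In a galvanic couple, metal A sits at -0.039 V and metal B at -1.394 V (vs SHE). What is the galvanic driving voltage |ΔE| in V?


Driving voltage is the absolute potential difference.
|ΔE| = |-0.039 − (-1.394)| = 1.355 V

1.355 V


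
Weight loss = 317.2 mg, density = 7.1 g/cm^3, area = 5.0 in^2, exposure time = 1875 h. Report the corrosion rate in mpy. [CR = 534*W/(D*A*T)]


Apply the mpy weight-loss relation: CR = 534 * W / (D * A * T)
Numerator: 534 * 317.2 = 169384.8
Denominator: 7.1 * 5.0 * 1875 = 66562.5
CR = 169384.8 / 66562.5 = 2.5447 mpy

2.5447 mpy


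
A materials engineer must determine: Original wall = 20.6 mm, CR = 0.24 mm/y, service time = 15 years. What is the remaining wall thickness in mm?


Remaining wall = original − CR × time
t = 20.6 − 0.24*15 = 20.6 − 3.6 = 17.0 mm

17.0 mm


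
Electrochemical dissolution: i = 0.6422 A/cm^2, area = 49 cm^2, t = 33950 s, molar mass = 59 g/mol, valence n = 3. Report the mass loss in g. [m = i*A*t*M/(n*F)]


Apply Faraday's law: m = i*A*t*M / (n*F)
Total charge passed Q = i*A*t = 0.6422*49*33950 = 1068331.81 C
m = Q*M/(n*F) = 1068331.81*59/(3*96485) = 217.7595 g

217.7595 g


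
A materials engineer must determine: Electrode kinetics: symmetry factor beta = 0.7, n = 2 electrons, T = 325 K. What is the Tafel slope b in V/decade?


Apply the Tafel slope relation: b = 2.303*R*T/(beta*n*F)
Numerator: 2.303 * 8.314 * 325 = 6222.82
Denominator: 0.7 * 2 * 96485 = 135079.0
b = 6222.82 / 135079.0 = 0.0461 V/decade

0.0461 V/decade


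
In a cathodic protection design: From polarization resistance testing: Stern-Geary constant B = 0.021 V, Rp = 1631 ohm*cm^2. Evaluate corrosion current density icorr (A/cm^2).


Apply the Stern-Geary relation: icorr = B / Rp
icorr = 0.021 / 1631 = 1.288×10^-5 A/cm^2

1.288×10^-5 A/cm^2


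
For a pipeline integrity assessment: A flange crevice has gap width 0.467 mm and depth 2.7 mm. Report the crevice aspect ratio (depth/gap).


Aspect ratio = depth / gap
Ratio = 2.7 / 0.467 = 5.8

5.8


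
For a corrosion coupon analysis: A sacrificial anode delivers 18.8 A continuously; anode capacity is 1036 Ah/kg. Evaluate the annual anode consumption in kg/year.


Annual consumption = current * hours per year / capacity
Rate = 18.8 * 8760 / 1036 = 159.0 kg/year

159.0 kg/year


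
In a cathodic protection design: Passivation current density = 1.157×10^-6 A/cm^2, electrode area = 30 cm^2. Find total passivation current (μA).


I = i_pass * A, then convert A → μA (×10^6)
I = 1.157×10^-6 * 30 * 10^6 = 34.71 μA

34.71 μA


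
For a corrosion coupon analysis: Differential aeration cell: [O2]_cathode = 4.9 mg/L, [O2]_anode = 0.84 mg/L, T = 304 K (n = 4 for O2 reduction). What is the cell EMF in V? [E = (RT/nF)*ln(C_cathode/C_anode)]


Apply the Nernst concentration-cell relation: E = (RT/nF)*ln(C_cathode/C_anode)
RT/nF = 8.314*304/(4*96485) = 0.00654883 V
ln(4.9/0.84) = 1.76359
E = 0.00654883 * 1.76359 = 0.01155 V

0.01155 V


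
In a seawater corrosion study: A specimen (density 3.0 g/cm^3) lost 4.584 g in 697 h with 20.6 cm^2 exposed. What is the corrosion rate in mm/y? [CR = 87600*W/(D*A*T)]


Apply the mm/y weight-loss relation: CR = 87600 * W / (D * A * T)
Numerator: 87600 * 4.584 = 401558.4
Denominator: 3.0 * 20.6 * 697 = 43074.6
CR = 401558.4 / 43074.6 = 9.32239 mm/y

9.32239 mm/y


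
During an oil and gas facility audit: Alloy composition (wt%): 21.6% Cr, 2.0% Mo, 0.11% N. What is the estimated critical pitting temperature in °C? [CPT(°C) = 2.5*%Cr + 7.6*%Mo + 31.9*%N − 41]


Apply the ASTM G48 empirical CPT estimate: CPT(°C) = 2.5*%Cr + 7.6*%Mo + 31.9*%N − 41
2.5*21.6 = 54; 7.6*2.0 = 15.2; 31.9*0.11 = 3.509
CPT = 54 + 15.2 + 3.509 − 41 = 31.709 °C
Rounded to 0.1 °C: CPT ≈ 31.7 °C

31.7 °C


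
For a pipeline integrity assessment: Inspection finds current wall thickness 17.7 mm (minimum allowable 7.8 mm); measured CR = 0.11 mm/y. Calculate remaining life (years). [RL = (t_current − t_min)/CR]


Apply the remaining-life relation: RL = (t_current − t_min) / CR
RL = (17.7 − 7.8) / 0.11 = 9.9 / 0.11 = 90.0 years

90.0 years


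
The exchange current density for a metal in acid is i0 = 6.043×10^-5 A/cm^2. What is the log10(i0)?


i0 = 6.043×10^-5 A/cm^2
log10(i0) = -4.219

-4.219
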